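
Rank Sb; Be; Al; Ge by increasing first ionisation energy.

Be is in period 2, group 2; Al is in period 3, group 13; Ge is in period 4, group 14; Sb is in period 5, group 15.
Removing the outermost electron gets harder across a period and easier down a group.
A diagonal step moves right (one effect) and down (the opposite effect) at once.
Ge > Al: period and group pull opposite ways; the across-period shift dominates (762 vs 578 kJ/mol).
Sb > Ge: the two effects oppose for this pair; the across-period effect wins (831 vs 762 kJ/mol).
Be > Sb: period and group pull opposite ways; the down-group shift dominates (900 vs 831 kJ/mol).
For reference (kJ/mol): Be 900, Al 578, Ge 762, Sb 831.
So from lowest to highest: Al < Ge < Sb < Be.

Al < Ge < Sb < Be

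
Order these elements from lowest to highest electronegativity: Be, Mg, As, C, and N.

Be is in period 2, group 2; C is in period 2, group 14; N is in period 2, group 15; Mg is in period 3, group 2; As is in period 4, group 15.
Atoms toward the upper right of the periodic table pull bonding electrons most strongly.
Here both period and group differ, so the two effects have to be weighed against each other.
Be > Mg: Be sits above Mg in group 2, so the down-group effect alone puts Be higher.
As > Be: period and group pull opposite ways; the across-period shift dominates (2.18 vs 1.57).
C > As: the two effects oppose for this pair; the down-group effect wins (2.55 vs 2.18).
N > C: N lies to the right of C in period 2, so the across-period effect alone puts N higher.
For reference (Pauling): Be 1.57, C 2.55, N 3.04, Mg 1.31, As 2.18.
So from lowest to highest: Mg < Be < As < C < N.

Mg, Be, As, C, N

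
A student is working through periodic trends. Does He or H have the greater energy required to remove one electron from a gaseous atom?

He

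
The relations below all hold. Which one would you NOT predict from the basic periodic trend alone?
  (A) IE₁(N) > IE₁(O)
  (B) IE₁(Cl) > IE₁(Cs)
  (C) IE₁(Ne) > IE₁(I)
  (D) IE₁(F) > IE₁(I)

(A)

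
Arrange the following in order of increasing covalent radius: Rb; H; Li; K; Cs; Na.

H is in period 1, group 1; Li is in period 2, group 1; Na is in period 3, group 1; K is in period 4, group 1; Rb is in period 5, group 1; Cs is in period 6, group 1.
Across a period the added protons contract the valence shell; down a group each new principal shell makes the atom larger.
All are in group 1, so atomic radius increases down the group.
So from smallest to largest: H < Li < Na < K < Rb < Cs.

H < Li < Na < K < Rb < Cs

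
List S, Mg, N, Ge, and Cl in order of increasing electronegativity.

Mg < Ge < S < N < Cl

N is in period 2, group 15; Mg is in period 3, group 2; S is in period 3, group 16; Cl is in period 3, group 17; Ge is in period 4, group 14.
Electronegativity increases across a period and decreases down a group, tracking effective nuclear charge and atomic size.
Here both period and group differ, so the two effects have to be weighed against each other.
Ge > Mg: period and group pull opposite ways; the across-period shift dominates (2.01 vs 1.31).
S > Ge: relative to Ge, both the across-period and down-group shifts push S's electronegativity up.
N > S: the two effects oppose for this pair; the down-group effect wins (3.04 vs 2.58).
Cl > N: the two effects oppose for this pair; the across-period effect wins (3.16 vs 3.04).
For reference (Pauling): N 3.04, Mg 1.31, S 2.58, Cl 3.16, Ge 2.01.
So from lowest to highest: Mg < Ge < S < N < Cl.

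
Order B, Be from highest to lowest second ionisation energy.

IE_2 is the cost of taking one more electron from the +1 cation: B⁺ still has 2 valence electrons; Be⁺ still has 1 valence electron.
All are still removing valence electrons, so compare the +1 ions as you would atoms: IE_2 generally rises across a period (higher Z_eff) and falls down a group (larger shell), subject to the usual subshell exceptions.
Valence configurations: B⁺ [He]2s², Be⁺ [He]2s¹.
The numbers (kJ/mol): B 2427, Be 1757.
So the second ionization energies run Be < B.

B > Be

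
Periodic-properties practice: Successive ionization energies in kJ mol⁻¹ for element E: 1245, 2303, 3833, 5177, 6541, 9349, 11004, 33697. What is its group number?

Group 17

Look for the largest jump between consecutive ionization energies: IE8/IE7 ≈ 3.1, far larger than any earlier ratio.
That jump marks the point where a core electron is being removed. So the atom has 7 valence electrons.
A main-group element with 7 valence electrons is in group 17.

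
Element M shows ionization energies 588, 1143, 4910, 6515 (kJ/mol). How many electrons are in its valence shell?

2

Look for the largest jump between consecutive ionization energies: IE3/IE2 ≈ 4.3, far larger than any earlier ratio.
That jump marks the point where a core electron is being removed. So the atom has 2 valence electrons.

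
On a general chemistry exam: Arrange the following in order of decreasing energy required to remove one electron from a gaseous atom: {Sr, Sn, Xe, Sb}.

Xe > Sb > Sn > Sr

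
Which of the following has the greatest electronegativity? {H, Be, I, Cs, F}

F

H is in period 1, group 1; Be is in period 2, group 2; F is in period 2, group 17; I is in period 5, group 17; Cs is in period 6, group 1.
Electronegativity increases across a period and decreases down a group, tracking effective nuclear charge and atomic size.
Neither a single period nor a single group — weigh both effects.
Be > Cs: relative to Cs, both the across-period and down-group shifts push Be's electronegativity up.
H > Be: period and group pull opposite ways; the down-group shift dominates (2.20 vs 1.57).
I > H: period and group pull opposite ways; the across-period shift dominates (2.66 vs 2.20).
F > I: F sits above I in group 17, so the down-group effect alone puts F higher.
For reference (Pauling): H 2.20, Be 1.57, F 3.98, I 2.66, Cs 0.79.
The greatest electronegativity among these belongs to F.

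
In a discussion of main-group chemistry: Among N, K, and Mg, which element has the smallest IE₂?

IE_2 is the cost of taking one more electron from the +1 cation: N⁺ still has 4 valence electrons; K⁺ is the bare [Ar] core; Mg⁺ still has 1 valence electron.
Breaking into a closed-shell core is much more expensive than removing a leftover valence electron — K has the largest IE_2 here.
Valence configurations: N⁺ [He]2s²2p², Mg⁺ [Ne]3s¹.
Approximate IE_2 values (kJ/mol): N 2856, K 3052, Mg 1451.
Hence IE_2: Mg < N < K.

Mg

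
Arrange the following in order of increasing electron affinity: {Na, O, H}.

H is in period 1, group 1; O is in period 2, group 16; Na is in period 3, group 1.
EA tends to increase across a period and decrease down a group, though the pattern is less regular than for IE or radius.
Here both period and group differ, so the two effects have to be weighed against each other.
H > Na: H sits above Na in group 1, so the down-group effect alone puts H higher.
O > H: period and group pull opposite ways; the across-period shift dominates (141 vs 73 kJ/mol).
Approximate values (kJ/mol): H 73, O 141, Na 53.
So from lowest to highest: Na < H < O.

Na < H < O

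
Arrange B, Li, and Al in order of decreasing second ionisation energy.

Li > B > Al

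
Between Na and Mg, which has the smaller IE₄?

Na

After 3 electrons have been removed, what remains? Na³⁺ is already 2 electrons into the core; Mg³⁺ is already 1 electron into the core.
All of these are removing an electron from a noble-gas core or deeper; the smaller core (lower principal quantum number) is held far more tightly, and within a period the higher nuclear charge binds the same core more tightly.
Approximate IE_4 values (kJ/mol): Na 9543, Mg 10543.
So the fourth ionization energies run Na < Mg.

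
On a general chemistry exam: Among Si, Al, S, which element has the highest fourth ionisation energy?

Al

After 3 electrons have been removed, what remains? Si³⁺ still has 1 valence electron; Al³⁺ is the bare [Ne] core; S³⁺ still has 3 valence electrons.
Breaking into a closed-shell core is much more expensive than removing a leftover valence electron — Al has the largest IE_4 here.
Valence configurations: Si³⁺ [Ne]3s¹, S³⁺ [Ne]3s²3p¹.
Tabulated IE_4 (kJ/mol): Si 4356, Al 11577, S 4556.
Hence IE_4: Si < S < Al.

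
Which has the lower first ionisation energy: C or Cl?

C

C is in period 2, group 14; Cl is in period 3, group 17.
Removing the outermost electron gets harder across a period and easier down a group.
These span different periods and groups, so the two trends combine.
Cl > C: period and group pull opposite ways; the across-period shift dominates (1251 vs 1086 kJ/mol).
Tabulated first ionization energy (kJ/mol): C 1086, Cl 1251.
So C has the lower first ionisation energy (C < Cl).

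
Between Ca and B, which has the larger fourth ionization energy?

B

IE_4 is the cost of taking one more electron from the +3 cation: Ca³⁺ is already 1 electron into the core; B³⁺ is the bare [He] core.
All of these are removing an electron from a noble-gas core or deeper; the smaller core (lower principal quantum number) is held far more tightly, and within a period the higher nuclear charge binds the same core more tightly.
Approximate IE_4 values (kJ/mol): Ca 6491, B 25026.
So the fourth ionization energies run Ca < B.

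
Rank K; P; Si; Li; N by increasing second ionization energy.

The second ionization energy removes an electron from the +1 ion. For each element: K⁺ is the bare [Ar] core; P⁺ still has 4 valence electrons; Si⁺ still has 3 valence electrons; Li⁺ is the bare [He] core; N⁺ still has 4 valence electrons.
Breaking into a closed-shell core is much more expensive than removing a leftover valence electron — K and Li have the largest IE_2 here.
Valence configurations: P⁺ [Ne]3s²3p², Si⁺ [Ne]3s²3p¹, N⁺ [He]2s²2p².
Approximate IE_2 values (kJ/mol): K 3052, P 1907, Si 1577, Li 7298, N 2856.
So the second ionization energies run Si < P < N < K < Li.

Si, P, N, K, Li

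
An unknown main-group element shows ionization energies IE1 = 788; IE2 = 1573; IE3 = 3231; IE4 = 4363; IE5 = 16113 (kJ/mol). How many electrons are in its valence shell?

4

Look for the largest jump between consecutive ionization energies: IE5/IE4 ≈ 3.7, far larger than any earlier ratio.
That jump marks the point where a core electron is being removed. So the atom has 4 valence electrons.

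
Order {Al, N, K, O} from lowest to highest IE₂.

Al < N < K < O

Consider each +1 ion: Al⁺ still has 2 valence electrons; N⁺ still has 4 valence electrons; K⁺ is the bare [Ar] core; O⁺ still has 5 valence electrons.
Usually core removal costs more than valence removal, but here the competition is close: a tightly held n=2 valence electron can cost more to remove than an n=3 core electron, so the actual values have to decide it.
Valence configurations: Al⁺ [Ne]3s², N⁺ [He]2s²2p², O⁺ [He]2s²2p³.
Tabulated IE_2 (kJ/mol): Al 1817, N 2856, K 3052, O 3388.
So the second ionization energies run Al < N < K < O.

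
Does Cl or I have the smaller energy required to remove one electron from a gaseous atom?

Cl is in period 3, group 17; I is in period 5, group 17.
First ionization energy rises across a period (greater Z_eff holds electrons more tightly) and falls down a group (valence electrons are farther from the nucleus).
All are in group 17, so first ionization energy increases up the group.
So I has the smaller energy required to remove one electron from a gaseous atom (I < Cl).

I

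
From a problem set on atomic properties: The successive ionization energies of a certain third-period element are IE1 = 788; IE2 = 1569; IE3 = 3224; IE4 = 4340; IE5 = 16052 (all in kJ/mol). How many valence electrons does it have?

4

Look for the largest jump between consecutive ionization energies: IE5/IE4 ≈ 3.7, far larger than any earlier ratio.
That jump marks the point where a core electron is being removed. So the atom has 4 valence electrons.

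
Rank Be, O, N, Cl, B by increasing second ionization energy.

Be, Cl, B, N, O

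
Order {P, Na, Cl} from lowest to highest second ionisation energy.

Consider each +1 ion: P⁺ still has 4 valence electrons; Na⁺ is the bare [Ne] core; Cl⁺ still has 6 valence electrons.
Breaking into a closed-shell core is much more expensive than removing a leftover valence electron — Na has the largest IE_2 here.
Valence configurations: P⁺ [Ne]3s²3p², Cl⁺ [Ne]3s²3p⁴.
Approximate IE_2 values (kJ/mol): P 1907, Na 4562, Cl 2298.
So the second ionization energies run P < Cl < Na.

P < Cl < Na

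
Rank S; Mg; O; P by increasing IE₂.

Mg < P < S < O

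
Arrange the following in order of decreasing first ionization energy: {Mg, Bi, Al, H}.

H is in period 1, group 1; Mg is in period 3, group 2; Al is in period 3, group 13; Bi is in period 6, group 15.
First ionization energy rises across a period (greater Z_eff holds electrons more tightly) and falls down a group (valence electrons are farther from the nucleus).
These span different periods and groups, so the two trends combine.
Bi > Al: period and group pull opposite ways; the across-period shift dominates (703 vs 578 kJ/mol).
Mg > Bi: period and group pull opposite ways; the down-group shift dominates (738 vs 703 kJ/mol).
H > Mg: period and group pull opposite ways; the down-group shift dominates (1312 vs 738 kJ/mol).
Note the exception: Mg has a higher first ionization energy than Al, contrary to the simple trend — Al's single 3p electron is easier to remove than one from Mg's filled 3s².
For reference (kJ/mol): H 1312, Mg 738, Al 578, Bi 703.
So from highest to lowest: H > Mg > Bi > Al.

H > Mg > Bi > Al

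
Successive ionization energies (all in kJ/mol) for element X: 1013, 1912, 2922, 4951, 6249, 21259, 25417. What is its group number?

Group 15

Look for the largest jump between consecutive ionization energies: IE6/IE5 ≈ 3.4, far larger than any earlier ratio.
That jump marks the point where a core electron is being removed. So the atom has 5 valence electrons.
A main-group element with 5 valence electrons is in group 15.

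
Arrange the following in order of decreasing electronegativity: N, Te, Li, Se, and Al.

N > Se > Te > Al > Li

Li is in period 2, group 1; N is in period 2, group 15; Al is in period 3, group 13; Se is in period 4, group 16; Te is in period 5, group 16.
EN rises left→right (higher Z_eff, smaller atoms) and falls top→bottom (larger, more shielded atoms).
Neither a single period nor a single group — weigh both effects.
Al > Li: the two effects oppose for this pair; the across-period effect wins (1.61 vs 0.98).
Te > Al: the two effects oppose for this pair; the across-period effect wins (2.10 vs 1.61).
Se > Te: they share group 16; the group trend gives Se the larger value.
N > Se: the two effects oppose for this pair; the down-group effect wins (3.04 vs 2.55).
Tabulated electronegativity (Pauling): Li 0.98, N 3.04, Al 1.61, Se 2.55, Te 2.10.
So from highest to lowest: N > Se > Te > Al > Li.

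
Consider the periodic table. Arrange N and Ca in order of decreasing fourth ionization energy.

N, Ca

The fourth ionization energy removes an electron from the +3 ion. For each element: N³⁺ still has 2 valence electrons; Ca³⁺ is already 1 electron into the core.
Usually core removal costs more than valence removal, but here the competition is close: a tightly held n=2 valence electron can cost more to remove than an n=3 core electron, so the actual values have to decide it.
Tabulated IE_4 (kJ/mol): N 7475, Ca 6491.
Hence IE_4: Ca < N.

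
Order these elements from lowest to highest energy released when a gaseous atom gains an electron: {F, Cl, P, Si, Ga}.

F is in period 2, group 17; Si is in period 3, group 14; P is in period 3, group 15; Cl is in period 3, group 17; Ga is in period 4, group 13.
Atoms with high Z_eff and room in the valence shell (especially the halogens) have the most exothermic electron affinities.
Here both period and group differ, so the two effects have to be weighed against each other.
P > Ga: both effects reinforce here, so P is clearly the higher of the two.
Si > P: this pair runs against the simple trend — see the exception note.
F > Si: both effects reinforce here, so F is clearly the higher of the two.
Cl > F: this pair runs against the simple trend — see the exception note.
Note the exception: Si has a higher electron affinity than P, contrary to the simple trend — adding an electron to P's half-filled 3p³ is unfavourable, so Si (3p²) has the more exothermic EA.
Note the exception: Cl has a higher electron affinity than F, contrary to the simple trend — F's small 2p subshell makes the incoming electron feel strong e⁻–e⁻ repulsion, so Cl actually releases more energy on gaining an electron.
For reference (kJ/mol): F 328, Si 134, P 72, Cl 349, Ga 29.
So from lowest to highest: Ga < P < Si < F < Cl.

Ga < P < Si < F < Cl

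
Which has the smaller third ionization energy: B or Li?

The third ionization energy removes an electron from the +2 ion. For each element: B²⁺ still has 1 valence electron; Li²⁺ is already 1 electron into the core.
Core electrons are held far more tightly than valence electrons, so Li tops the IE_3 order.
The numbers (kJ/mol): B 3660, Li 11815.
Hence IE_3: B < Li.

B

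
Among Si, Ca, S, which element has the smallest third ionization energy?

After 2 electrons have been removed, what remains? Si²⁺ still has 2 valence electrons; Ca²⁺ is the bare [Ar] core; S²⁺ still has 4 valence electrons.
Pulling an electron out of a noble-gas core costs far more than removing a remaining valence electron, so Ca sits at the high end of IE_3.
Valence configurations: Si²⁺ [Ne]3s², S²⁺ [Ne]3s²3p².
The numbers (kJ/mol): Si 3232, Ca 4912, S 3357.
Hence IE_3: Si < S < Ca.

Si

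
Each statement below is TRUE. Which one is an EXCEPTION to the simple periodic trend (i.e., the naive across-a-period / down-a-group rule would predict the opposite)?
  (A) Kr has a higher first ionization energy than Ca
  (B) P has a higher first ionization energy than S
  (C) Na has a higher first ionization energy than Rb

(B)

The general trend: first ionization energy increases across a period and decreases down a group.
(A) Kr (period 4, group 18) vs Ca (period 4, group 2): the stated order agrees with the simple trend.
(B) P (period 3, group 15) vs S (period 3, group 16): the stated order contradicts the simple trend.
(C) Na (period 3, group 1) vs Rb (period 5, group 1): the stated order agrees with the simple trend.
The exception is (B): S (3p⁴) ionizes more easily than half-filled P (3p³) because the paired 3p electron in S is pushed out by e⁻–e⁻ repulsion.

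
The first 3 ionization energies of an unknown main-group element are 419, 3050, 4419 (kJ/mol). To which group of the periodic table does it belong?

Group 1

Look for the largest jump between consecutive ionization energies: IE2/IE1 ≈ 7.3, far larger than any earlier ratio.
That jump marks the point where a core electron is being removed. So the atom has 1 valence electron.
A main-group element with 1 valence electron is in group 1.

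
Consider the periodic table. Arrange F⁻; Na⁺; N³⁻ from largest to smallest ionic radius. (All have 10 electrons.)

All of these have 10 electrons, so size is governed by nuclear charge alone: the more protons, the stronger the pull on the same electron cloud, and the smaller the ion.
Nuclear charges: Na⁺ (Z=11), F⁻ (Z=9), N³⁻ (Z=7).
Largest to smallest: N³⁻ > F⁻ > Na⁺.

N³⁻ > F⁻ > Na⁺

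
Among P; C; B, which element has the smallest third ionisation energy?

P

After 2 electrons have been removed, what remains? P²⁺ still has 3 valence electrons; C²⁺ still has 2 valence electrons; B²⁺ still has 1 valence electron.
All are still removing valence electrons, so compare the +2 ions as you would atoms: IE_3 generally rises across a period (higher Z_eff) and falls down a group (larger shell), subject to the usual subshell exceptions.
Valence configurations: P²⁺ [Ne]3s²3p¹, C²⁺ [He]2s², B²⁺ [He]2s¹.
Tabulated IE_3 (kJ/mol): P 2914, C 4620, B 3660.
Overall IE_3 order: P < B < C.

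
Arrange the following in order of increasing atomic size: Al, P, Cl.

Al is in period 3, group 13; P is in period 3, group 15; Cl is in period 3, group 17.
Moving right in a period, electrons are added to the same shell under a stronger nuclear pull, so atoms get smaller; moving down, a new shell is opened and atoms get larger.
All lie in period 3, so atomic radius increases right to left.
So from smallest to largest: Cl < P < Al.

Cl < P < Al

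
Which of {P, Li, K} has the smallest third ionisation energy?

P

IE_3 is the cost of taking one more electron from the +2 cation: P²⁺ still has 3 valence electrons; Li²⁺ is already 1 electron into the core; K²⁺ is already 1 electron into the core.
Pulling an electron out of a noble-gas core costs far more than removing a remaining valence electron, so K and Li sit at the high end of IE_3.
Approximate IE_3 values (kJ/mol): P 2914, Li 11815, K 4420.
Overall IE_3 order: P < K < Li.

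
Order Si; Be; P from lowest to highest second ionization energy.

Si < Be < P

IE_2 is the cost of taking one more electron from the +1 cation: Si⁺ still has 3 valence electrons; Be⁺ still has 1 valence electron; P⁺ still has 4 valence electrons.
All are still removing valence electrons, so compare the +1 ions as you would atoms: IE_2 generally rises across a period (higher Z_eff) and falls down a group (larger shell), subject to the usual subshell exceptions.
Valence configurations: Si⁺ [Ne]3s²3p¹, Be⁺ [He]2s¹, P⁺ [Ne]3s²3p².
Tabulated IE_2 (kJ/mol): Si 1577, Be 1757, P 1907.
Putting it together, IE_2: Si < Be < P.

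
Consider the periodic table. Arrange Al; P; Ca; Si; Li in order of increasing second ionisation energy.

The second ionization energy removes an electron from the +1 ion. For each element: Al⁺ still has 2 valence electrons; P⁺ still has 4 valence electrons; Ca⁺ still has 1 valence electron; Si⁺ still has 3 valence electrons; Li⁺ is the bare [He] core.
Pulling an electron out of a noble-gas core costs far more than removing a remaining valence electron, so Li sits at the high end of IE_2.
Valence configurations: Al⁺ [Ne]3s², P⁺ [Ne]3s²3p², Ca⁺ [Ar]4s¹, Si⁺ [Ne]3s²3p¹.
Si⁺ loses a lone 3p electron whereas Al⁺ must break into a filled 3s² pair, so IE_2(Al) > IE_2(Si) even though Si has the higher nuclear charge.
Approximate IE_2 values (kJ/mol): Al 1817, P 1907, Ca 1145, Si 1577, Li 7298.
So the second ionization energies run Ca < Si < Al < P < Li.

Ca < Si < Al < P < Li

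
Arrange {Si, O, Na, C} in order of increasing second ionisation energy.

Si, C, O, Na

Consider each +1 ion: Si⁺ still has 3 valence electrons; O⁺ still has 5 valence electrons; Na⁺ is the bare [Ne] core; C⁺ still has 3 valence electrons.
Breaking into a closed-shell core is much more expensive than removing a leftover valence electron — Na has the largest IE_2 here.
Valence configurations: Si⁺ [Ne]3s²3p¹, O⁺ [He]2s²2p³, C⁺ [He]2s²2p¹.
Approximate IE_2 values (kJ/mol): Si 1577, O 3388, Na 4562, C 2353.
Putting it together, IE_2: Si < C < O < Na.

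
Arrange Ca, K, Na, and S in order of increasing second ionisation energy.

The second ionization energy removes an electron from the +1 ion. For each element: Ca⁺ still has 1 valence electron; K⁺ is the bare [Ar] core; Na⁺ is the bare [Ne] core; S⁺ still has 5 valence electrons.
Breaking into a closed-shell core is much more expensive than removing a leftover valence electron — K and Na have the largest IE_2 here.
Valence configurations: Ca⁺ [Ar]4s¹, S⁺ [Ne]3s²3p³.
The numbers (kJ/mol): Ca 1145, K 3052, Na 4562, S 2252.
So the second ionization energies run Ca < S < K < Na.

Ca < S < K < Na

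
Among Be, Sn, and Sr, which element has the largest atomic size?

Be is in period 2, group 2; Sr is in period 5, group 2; Sn is in period 5, group 14.
Radius decreases left→right (rising Z_eff, same n) and increases top→bottom (higher n).
Neither a single period nor a single group — weigh both effects.
Sn > Be: the two effects oppose for this pair; the down-group effect wins (140 vs 102 pm).
Sr > Sn: both are in period 5; the period trend gives Sr the larger value.
For reference (pm): Be 102, Sr 185, Sn 140.
The largest atomic size among these belongs to Sr.

Sr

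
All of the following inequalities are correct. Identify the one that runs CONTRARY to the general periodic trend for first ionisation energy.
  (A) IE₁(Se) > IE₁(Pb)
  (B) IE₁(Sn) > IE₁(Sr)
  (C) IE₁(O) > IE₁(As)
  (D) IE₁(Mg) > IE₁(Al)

(D)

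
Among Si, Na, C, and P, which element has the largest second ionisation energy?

Na

IE_2 is the cost of taking one more electron from the +1 cation: Si⁺ still has 3 valence electrons; Na⁺ is the bare [Ne] core; C⁺ still has 3 valence electrons; P⁺ still has 4 valence electrons.
Breaking into a closed-shell core is much more expensive than removing a leftover valence electron — Na has the largest IE_2 here.
Valence configurations: Si⁺ [Ne]3s²3p¹, C⁺ [He]2s²2p¹, P⁺ [Ne]3s²3p².
Approximate IE_2 values (kJ/mol): Si 1577, Na 4562, C 2353, P 1907.
Putting it together, IE_2: Si < P < C < Na.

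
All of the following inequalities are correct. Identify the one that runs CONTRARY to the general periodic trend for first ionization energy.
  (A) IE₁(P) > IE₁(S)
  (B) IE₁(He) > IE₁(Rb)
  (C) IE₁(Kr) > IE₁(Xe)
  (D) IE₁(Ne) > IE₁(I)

(A)

The general trend: first ionization energy increases across a period and decreases down a group.
(A) P (period 3, group 15) vs S (period 3, group 16): the stated order contradicts the simple trend.
(B) He (period 1, group 18) vs Rb (period 5, group 1): the stated order agrees with the simple trend.
(C) Kr (period 4, group 18) vs Xe (period 5, group 18): the stated order agrees with the simple trend.
(D) Ne (period 2, group 18) vs I (period 5, group 17): the stated order agrees with the simple trend.
The exception is (A): S (3p⁴) ionizes more easily than half-filled P (3p³) because the paired 3p electron in S is pushed out by e⁻–e⁻ repulsion.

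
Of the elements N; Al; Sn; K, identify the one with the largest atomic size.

N is in period 2, group 15; Al is in period 3, group 13; K is in period 4, group 1; Sn is in period 5, group 14.
Atomic radius shrinks across a period as nuclear charge pulls the same shell inward, and grows down a group as new shells are added.
These span different periods and groups, so the two trends combine.
Al > N: both effects reinforce here, so Al is clearly the larger of the two.
Sn > Al: period and group pull opposite ways; the down-group shift dominates (140 vs 126 pm).
K > Sn: period and group pull opposite ways; the across-period shift dominates (196 vs 140 pm).
For reference (pm): N 71, Al 126, K 196, Sn 140.
The largest atomic size among these belongs to K.

K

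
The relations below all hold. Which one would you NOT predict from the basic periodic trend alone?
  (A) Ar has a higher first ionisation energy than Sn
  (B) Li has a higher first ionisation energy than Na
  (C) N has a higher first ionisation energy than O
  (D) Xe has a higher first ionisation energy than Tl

The general trend: first ionisation energy increases across a period and decreases down a group.
(A) Ar (period 3, group 18) vs Sn (period 5, group 14): the stated order agrees with the simple trend.
(B) Li (period 2, group 1) vs Na (period 3, group 1): the stated order agrees with the simple trend.
(C) N (period 2, group 15) vs O (period 2, group 16): the stated order contradicts the simple trend.
(D) Xe (period 5, group 18) vs Tl (period 6, group 13): the stated order agrees with the simple trend.
The exception is (C): pairing an electron in O's 2p⁴ costs repulsion energy, so O ionizes more easily than half-filled N (2p³).

(C)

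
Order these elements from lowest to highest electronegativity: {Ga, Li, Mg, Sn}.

Li, Mg, Ga, Sn

Li is in period 2, group 1; Mg is in period 3, group 2; Ga is in period 4, group 13; Sn is in period 5, group 14.
Electronegativity increases across a period and decreases down a group, tracking effective nuclear charge and atomic size.
These sit on a diagonal, where the across-period and down-group effects partly cancel.
Mg > Li: period and group pull opposite ways; the across-period shift dominates (1.31 vs 0.98).
Ga > Mg: the two effects oppose for this pair; the across-period effect wins (1.81 vs 1.31).
Sn > Ga: the two effects oppose for this pair; the across-period effect wins (1.96 vs 1.81).
For reference (Pauling): Li 0.98, Mg 1.31, Ga 1.81, Sn 1.96.
So from lowest to highest: Li < Mg < Ga < Sn.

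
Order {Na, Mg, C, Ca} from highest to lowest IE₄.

Mg > Na > Ca > C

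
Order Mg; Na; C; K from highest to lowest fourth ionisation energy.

IE_4 is the cost of taking one more electron from the +3 cation: Mg³⁺ is already 1 electron into the core; Na³⁺ is already 2 electrons into the core; C³⁺ still has 1 valence electron; K³⁺ is already 2 electrons into the core.
Usually core removal costs more than valence removal, but here the competition is close: a tightly held n=2 valence electron can cost more to remove than an n=3 core electron, so the actual values have to decide it.
Approximate IE_4 values (kJ/mol): Mg 10543, Na 9543, C 6223, K 5877.
Putting it together, IE_4: K < C < Na < Mg.

Mg > Na > C > K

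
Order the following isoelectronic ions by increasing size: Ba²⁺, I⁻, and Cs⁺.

Ba²⁺, Cs⁺, I⁻

All of these have 54 electrons, so size is governed by nuclear charge alone: the more protons, the stronger the pull on the same electron cloud, and the smaller the ion.
Nuclear charges: Ba²⁺ (Z=56), Cs⁺ (Z=55), I⁻ (Z=53).
Smallest to largest: Ba²⁺ < Cs⁺ < I⁻.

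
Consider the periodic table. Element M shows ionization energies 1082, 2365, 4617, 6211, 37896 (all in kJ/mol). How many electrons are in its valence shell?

4

Look for the largest jump between consecutive ionization energies: IE5/IE4 ≈ 6.1, far larger than any earlier ratio.
That jump marks the point where a core electron is being removed. So the atom has 4 valence electrons.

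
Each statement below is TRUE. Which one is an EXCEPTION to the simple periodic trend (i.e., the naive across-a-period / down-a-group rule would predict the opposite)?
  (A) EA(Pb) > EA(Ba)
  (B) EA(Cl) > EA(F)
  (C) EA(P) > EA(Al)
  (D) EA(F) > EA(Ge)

(B)

The general trend: electron affinity increases across a period and decreases down a group.
(A) Pb (period 6, group 14) vs Ba (period 6, group 2): the stated order agrees with the simple trend.
(B) Cl (period 3, group 17) vs F (period 2, group 17): the stated order contradicts the simple trend.
(C) P (period 3, group 15) vs Al (period 3, group 13): the stated order agrees with the simple trend.
(D) F (period 2, group 17) vs Ge (period 4, group 14): the stated order agrees with the simple trend.
The exception is (B): F's small 2p subshell makes the incoming electron feel strong e⁻–e⁻ repulsion, so Cl actually releases more energy on gaining an electron.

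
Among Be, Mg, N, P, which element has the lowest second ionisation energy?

The second ionization energy removes an electron from the +1 ion. For each element: Be⁺ still has 1 valence electron; Mg⁺ still has 1 valence electron; N⁺ still has 4 valence electrons; P⁺ still has 4 valence electrons.
All are still removing valence electrons, so compare the +1 ions as you would atoms: IE_2 generally rises across a period (higher Z_eff) and falls down a group (larger shell), subject to the usual subshell exceptions.
Valence configurations: Be⁺ [He]2s¹, Mg⁺ [Ne]3s¹, N⁺ [He]2s²2p², P⁺ [Ne]3s²3p².
Tabulated IE_2 (kJ/mol): Be 1757, Mg 1451, N 2856, P 1907.
Hence IE_2: Mg < Be < P < N.

Mg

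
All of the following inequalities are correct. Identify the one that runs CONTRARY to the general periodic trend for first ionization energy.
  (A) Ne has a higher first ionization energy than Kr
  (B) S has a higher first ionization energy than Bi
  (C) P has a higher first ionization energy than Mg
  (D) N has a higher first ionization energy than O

(D)

The general trend: first ionization energy increases across a period and decreases down a group.
(A) Ne (period 2, group 18) vs Kr (period 4, group 18): the stated order agrees with the simple trend.
(B) S (period 3, group 16) vs Bi (period 6, group 15): the stated order agrees with the simple trend.
(C) P (period 3, group 15) vs Mg (period 3, group 2): the stated order agrees with the simple trend.
(D) N (period 2, group 15) vs O (period 2, group 16): the stated order contradicts the simple trend.
The exception is (D): pairing an electron in O's 2p⁴ costs repulsion energy, so O ionizes more easily than half-filled N (2p³).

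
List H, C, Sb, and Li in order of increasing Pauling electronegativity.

Li < Sb < H < C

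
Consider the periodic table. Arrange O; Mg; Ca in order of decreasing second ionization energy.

O > Mg > Ca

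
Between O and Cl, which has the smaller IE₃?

Cl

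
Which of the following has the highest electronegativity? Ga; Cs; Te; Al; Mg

Smaller atoms with higher effective nuclear charge are more electronegative.
Neither a single period nor a single group — weigh both effects.
Mg > Cs: relative to Cs, both the across-period and down-group shifts push Mg's electronegativity up.
Al > Mg: Al lies to the right of Mg in period 3, so the across-period effect alone puts Al higher.
Ga > Al: this pair runs against the simple trend — see the exception note.
Te > Ga: the two effects oppose for this pair; the across-period effect wins (2.10 vs 1.81).
Note the exception: Ga has a higher electronegativity than Al, contrary to the simple trend — poor shielding by filled d (and f) subshells raises the heavier element's effective nuclear charge more than the simple down-group trend predicts.
Approximate values (Pauling): Mg 1.31, Al 1.61, Ga 1.81, Te 2.10, Cs 0.79.
The highest electronegativity among these belongs to Te.

Te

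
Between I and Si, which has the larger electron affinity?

I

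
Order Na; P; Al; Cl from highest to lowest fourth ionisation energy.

Al, Na, Cl, P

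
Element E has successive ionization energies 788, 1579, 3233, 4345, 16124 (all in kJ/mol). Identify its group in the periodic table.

Look for the largest jump between consecutive ionization energies: IE5/IE4 ≈ 3.7, far larger than any earlier ratio.
That jump marks the point where a core electron is being removed. So the atom has 4 valence electrons.
A main-group element with 4 valence electrons is in group 14.

Group 14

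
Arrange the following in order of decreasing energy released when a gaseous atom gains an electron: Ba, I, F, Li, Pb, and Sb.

Li is in period 2, group 1; F is in period 2, group 17; Sb is in period 5, group 15; I is in period 5, group 17; Ba is in period 6, group 2; Pb is in period 6, group 14.
Adding an electron releases more energy for atoms nearer the top right (short of the noble gases).
Neither a single period nor a single group — weigh both effects.
Pb > Ba: Pb lies to the right of Ba in period 6, so the across-period effect alone puts Pb higher.
Li > Pb: the two effects oppose for this pair; the down-group effect wins (60 vs 35 kJ/mol).
Sb > Li: period and group pull opposite ways; the across-period shift dominates (103 vs 60 kJ/mol).
I > Sb: I lies to the right of Sb in period 5, so the across-period effect alone puts I higher.
F > I: F sits above I in group 17, so the down-group effect alone puts F higher.
For reference (kJ/mol): Li 60, F 328, Sb 103, I 295, Ba 14, Pb 35.
So from highest to lowest: F > I > Sb > Li > Pb > Ba.

F, I, Sb, Li, Pb, Ba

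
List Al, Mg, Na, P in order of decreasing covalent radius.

Na > Mg > Al > P

Na is in period 3, group 1; Mg is in period 3, group 2; Al is in period 3, group 13; P is in period 3, group 15.
Across a period the added protons contract the valence shell; down a group each new principal shell makes the atom larger.
All lie in period 3, so atomic radius increases right to left.
So from largest to smallest: Na > Mg > Al > P.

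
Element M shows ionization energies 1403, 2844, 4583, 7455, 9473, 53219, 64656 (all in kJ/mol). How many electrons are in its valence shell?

Look for the largest jump between consecutive ionization energies: IE6/IE5 ≈ 5.6, far larger than any earlier ratio.
That jump marks the point where a core electron is being removed. So the atom has 5 valence electrons.

5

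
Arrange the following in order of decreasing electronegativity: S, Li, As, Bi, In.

EN rises left→right (higher Z_eff, smaller atoms) and falls top→bottom (larger, more shielded atoms).
Neither a single period nor a single group — weigh both effects.
In > Li: the two effects oppose for this pair; the across-period effect wins (1.78 vs 0.98).
Bi > In: the two effects oppose for this pair; the across-period effect wins (2.02 vs 1.78).
As > Bi: they share group 15; the group trend gives As the larger value.
S > As: both effects reinforce here, so S is clearly the higher of the two.
Approximate values (Pauling): Li 0.98, S 2.58, As 2.18, In 1.78, Bi 2.02.
So from highest to lowest: S > As > Bi > In > Li.

S > As > Bi > In > Li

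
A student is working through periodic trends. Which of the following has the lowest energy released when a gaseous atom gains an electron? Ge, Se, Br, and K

Electron affinity generally becomes more exothermic across a period toward the halogens and less exothermic down a group.
All lie in period 4, so electron affinity increases left to right.
The lowest energy released when a gaseous atom gains an electron among these belongs to K.

K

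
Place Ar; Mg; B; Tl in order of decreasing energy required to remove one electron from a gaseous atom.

Ar > B > Mg > Tl

First ionization energy rises across a period (greater Z_eff holds electrons more tightly) and falls down a group (valence electrons are farther from the nucleus).
Here both period and group differ, so the two effects have to be weighed against each other.
Mg > Tl: the two effects oppose for this pair; the down-group effect wins (738 vs 589 kJ/mol).
B > Mg: relative to Mg, both the across-period and down-group shifts push B's first ionization energy up.
Ar > B: period and group pull opposite ways; the across-period shift dominates (1521 vs 801 kJ/mol).
Approximate values (kJ/mol): B 801, Mg 738, Ar 1521, Tl 589.
So from highest to lowest: Ar > B > Mg > Tl.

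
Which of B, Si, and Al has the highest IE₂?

The second ionization energy removes an electron from the +1 ion. For each element: B⁺ still has 2 valence electrons; Si⁺ still has 3 valence electrons; Al⁺ still has 2 valence electrons.
All are still removing valence electrons, so compare the +1 ions as you would atoms: IE_2 generally rises across a period (higher Z_eff) and falls down a group (larger shell), subject to the usual subshell exceptions.
Valence configurations: B⁺ [He]2s², Si⁺ [Ne]3s²3p¹, Al⁺ [Ne]3s².
Si⁺ loses a lone 3p electron whereas Al⁺ must break into a filled 3s² pair, so IE_2(Al) > IE_2(Si) even though Si has the higher nuclear charge.
Tabulated IE_2 (kJ/mol): B 2427, Si 1577, Al 1817.
Putting it together, IE_2: Si < Al < B.

B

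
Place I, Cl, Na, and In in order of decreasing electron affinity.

Cl > I > Na > In

Na is in period 3, group 1; Cl is in period 3, group 17; In is in period 5, group 13; I is in period 5, group 17.
Adding an electron releases more energy for atoms nearer the top right (short of the noble gases).
Here both period and group differ, so the two effects have to be weighed against each other.
Na > In: period and group pull opposite ways; the down-group shift dominates (53 vs 29 kJ/mol).
I > Na: period and group pull opposite ways; the across-period shift dominates (295 vs 53 kJ/mol).
Cl > I: they share group 17; the group trend gives Cl the larger value.
Tabulated electron affinity (kJ/mol): Na 53, Cl 349, In 29, I 295.
So from highest to lowest: Cl > I > Na > In.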